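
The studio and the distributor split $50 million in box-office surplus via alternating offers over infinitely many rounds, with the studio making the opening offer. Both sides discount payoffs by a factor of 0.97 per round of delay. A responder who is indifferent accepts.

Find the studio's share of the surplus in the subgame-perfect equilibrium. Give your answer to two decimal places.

Let x be the studio's share when the studio proposes and y be the distributor's share when the distributor proposes.
The distributor accepts iff offered ≥ 0.97·y, so x = 50 − 0.97y. Symmetrically y = 50 − 0.97x.
Substituting: x = 50 − 0.97(50 − 0.97x), giving x(1 − 0.97·0.97) = 50(1 − 0.97).
So x = 50 × 0.03 / 0.0591 ≈ 25.3807, and the distributor receives 50 − x ≈ 24.6193.

25.38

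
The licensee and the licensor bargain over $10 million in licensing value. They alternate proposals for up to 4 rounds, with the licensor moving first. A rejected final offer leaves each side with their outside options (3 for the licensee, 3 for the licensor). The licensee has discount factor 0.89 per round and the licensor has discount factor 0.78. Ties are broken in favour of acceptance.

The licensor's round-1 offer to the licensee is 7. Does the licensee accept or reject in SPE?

Round 4 (the licensee proposes): the licensor gets 3 if talks fail, so the licensee offers 3 and keeps 7.
Round 3 (the licensor proposes): the licensee can get 7 next round, worth 0.89 × 7 = 6.23 now; the licensor offers that and keeps 3.77.
Round 2 (the licensee proposes): the licensor can get 3.77 next round, worth 0.78 × 3.77 = 2.9406 now, so the licensee offers 2.9406, keeping 7.0594.
So by rejecting in round 1, the licensee gets 7.0594 next round, worth 0.89 × 7.0594 = 6.282866 now.
Offer 7 ≥ 6.282866, so the licensee accepts.

Accept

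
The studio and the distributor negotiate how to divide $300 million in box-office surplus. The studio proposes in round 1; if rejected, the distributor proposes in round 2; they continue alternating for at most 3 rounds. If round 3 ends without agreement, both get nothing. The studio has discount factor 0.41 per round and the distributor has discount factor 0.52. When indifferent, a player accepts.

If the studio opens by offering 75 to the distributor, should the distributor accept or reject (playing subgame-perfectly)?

Round 3 (the studio proposes): rejection yields 0 for the distributor; the studio offers 0 and keeps 300.
Round 2 (the distributor proposes): the studio can get 300 next round, worth 0.41 × 300 = 123 now; the distributor offers that and keeps 177.
So by rejecting in round 1, the distributor gets 177 next round, worth 0.52 × 177 = 92.04 now.
Offer 75 < 92.04, so the distributor rejects.

Reject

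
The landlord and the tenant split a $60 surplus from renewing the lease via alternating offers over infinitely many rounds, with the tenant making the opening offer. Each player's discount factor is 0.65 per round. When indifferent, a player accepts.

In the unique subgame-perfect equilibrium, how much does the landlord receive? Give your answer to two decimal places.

Let x be the tenant's share when the tenant proposes and y be the landlord's share when the landlord proposes.
The landlord accepts iff offered ≥ 0.65·y, so x = 60 − 0.65y. Symmetrically y = 60 − 0.65x.
Substituting: x = 60 − 0.65(60 − 0.65x), giving x(1 − 0.65·0.65) = 60(1 − 0.65).
So x = 60 × 0.35 / 0.5775 ≈ 36.3636, and the landlord receives 60 − x ≈ 23.6364.

23.64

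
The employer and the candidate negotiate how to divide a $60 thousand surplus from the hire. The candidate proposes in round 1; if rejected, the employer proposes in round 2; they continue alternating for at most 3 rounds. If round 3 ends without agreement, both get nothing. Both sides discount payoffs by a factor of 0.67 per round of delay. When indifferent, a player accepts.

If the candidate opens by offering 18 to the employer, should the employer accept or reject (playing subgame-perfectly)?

Accept

Round 3 (the candidate proposes): the employer will accept anything ≥ 0, so the candidate offers 0 and keeps 60.
Round 2 (the employer proposes): the candidate can get 60 next round, worth 0.67 × 60 = 40.2 now, so the employer offers 40.2, keeping 19.8.
So by rejecting in round 1, the employer gets 19.8 next round, worth 0.67 × 19.8 = 13.266 now.
Offer 18 ≥ 13.266, so the employer accepts.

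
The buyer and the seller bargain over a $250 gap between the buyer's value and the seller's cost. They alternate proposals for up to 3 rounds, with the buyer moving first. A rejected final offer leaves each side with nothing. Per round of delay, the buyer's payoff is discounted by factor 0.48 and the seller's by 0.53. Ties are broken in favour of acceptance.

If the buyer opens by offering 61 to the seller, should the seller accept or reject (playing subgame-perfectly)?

Round 3 (the buyer proposes): the seller will accept anything ≥ 0, so the buyer offers 0 and keeps 250.
Round 2 (the seller proposes): the buyer can get 250 next round, worth 0.48 × 250 = 120 now; the seller offers that and keeps 130.
So by rejecting in round 1, the seller gets 130 next round, worth 0.53 × 130 = 68.9 now.
Offer 61 < 68.9, so the seller rejects.

Reject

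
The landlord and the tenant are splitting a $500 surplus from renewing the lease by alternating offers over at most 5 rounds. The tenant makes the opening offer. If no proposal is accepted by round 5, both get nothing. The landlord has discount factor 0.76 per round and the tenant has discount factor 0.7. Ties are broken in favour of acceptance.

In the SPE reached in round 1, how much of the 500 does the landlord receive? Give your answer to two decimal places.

174.65

Work backward from the last round.
Round 5 (the tenant proposes): rejection yields 0 for the landlord; the tenant offers 0 and keeps 500.
Round 4 (the landlord proposes): the tenant can get 500 next round, worth 0.7 × 500 = 350 now, so the landlord offers 350, keeping 150.
Round 3 (the tenant proposes): the landlord can get 150 next round, worth 0.76 × 150 = 114 now, so the tenant offers 114, keeping 386.
Round 2 (the landlord proposes): the tenant can get 386 next round, worth 0.7 × 386 = 270.2 now. The landlord offers 270.2 and keeps 500 − 270.2 = 229.8.
Round 1 (the tenant proposes): the landlord can get 229.8 next round, worth 0.76 × 229.8 = 174.648 now. The tenant offers 174.648 and keeps 500 − 174.648 = 325.352.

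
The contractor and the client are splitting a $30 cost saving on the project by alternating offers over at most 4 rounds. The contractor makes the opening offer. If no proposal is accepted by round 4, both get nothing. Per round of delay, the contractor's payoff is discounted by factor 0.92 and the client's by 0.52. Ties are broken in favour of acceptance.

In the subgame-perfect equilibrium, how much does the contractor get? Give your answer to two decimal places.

21.29

By backward induction:
Round 4 (the client proposes): rejection yields 0 for the contractor; the client offers 0 and keeps 30.
Round 3 (the contractor proposes): the client can get 30 next round, worth 0.52 × 30 = 15.6 now, so the contractor offers 15.6, keeping 14.4.
Round 2 (the client proposes): the contractor can get 14.4 next round, worth 0.92 × 14.4 = 13.248 now, so the client offers 13.248, keeping 16.752.
Round 1 (the contractor proposes): the client can get 16.752 next round, worth 0.52 × 16.752 = 8.71104 now, so the contractor offers 8.71104, keeping 21.28896.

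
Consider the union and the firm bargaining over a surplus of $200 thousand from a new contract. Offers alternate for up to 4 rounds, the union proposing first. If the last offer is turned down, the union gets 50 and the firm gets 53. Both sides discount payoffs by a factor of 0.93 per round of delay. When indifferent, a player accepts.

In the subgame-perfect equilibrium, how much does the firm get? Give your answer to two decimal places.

133.67

Round 4 (the firm proposes): the union gets 50 if talks fail, so the firm offers 50 and keeps 150.
Round 3 (the union proposes): the firm can get 150 next round, worth 0.93 × 150 = 139.5 now. The union offers 139.5 and keeps 200 − 139.5 = 60.5.
Round 2 (the firm proposes): the union can get 60.5 next round, worth 0.93 × 60.5 = 56.265 now. The firm offers 56.265 and keeps 200 − 56.265 = 143.735.
Round 1 (the union proposes): the firm can get 143.735 next round, worth 0.93 × 143.735 = 133.67355 now. The union offers 133.67355 and keeps 200 − 133.67355 = 66.32645.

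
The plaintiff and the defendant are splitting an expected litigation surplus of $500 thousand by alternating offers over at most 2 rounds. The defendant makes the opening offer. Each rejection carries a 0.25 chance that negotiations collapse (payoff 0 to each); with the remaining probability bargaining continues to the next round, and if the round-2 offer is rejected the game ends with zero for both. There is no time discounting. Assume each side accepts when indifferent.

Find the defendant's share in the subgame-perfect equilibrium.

Round 2 (the plaintiff proposes): rejection yields 0 for the defendant; the plaintiff offers 0 and keeps 500.
Round 1 (the defendant proposes): rejecting gives the plaintiff an expected 0.75 × 500 = 375, so the defendant offers 375, keeping 125.

125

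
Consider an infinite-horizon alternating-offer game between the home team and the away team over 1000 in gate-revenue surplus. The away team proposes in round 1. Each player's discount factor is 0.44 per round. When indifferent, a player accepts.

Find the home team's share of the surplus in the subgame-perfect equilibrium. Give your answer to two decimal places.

When the away team proposes, the home team accepts any offer worth at least 0.44 times what the home team would get by proposing next round; and vice versa.
This gives x = 1000 − 0.44y and y = 1000 − 0.44x, where x and y are each side's share when it proposes.
Hence (1 − 0.44·0.44)x = 1000(1 − 0.44), i.e. 0.8064·x = 560.
x ≈ 694.4444; the home team's share is 1000 − x ≈ 305.5556.

305.56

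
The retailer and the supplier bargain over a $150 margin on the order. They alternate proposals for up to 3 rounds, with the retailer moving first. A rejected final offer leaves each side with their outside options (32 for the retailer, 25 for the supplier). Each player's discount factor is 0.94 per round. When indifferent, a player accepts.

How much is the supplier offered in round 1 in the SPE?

By backward induction:
Round 3 (the retailer proposes): the supplier gets 25 if talks fail, so the retailer offers 25 and keeps 125.
Round 2 (the supplier proposes): the retailer can get 125 next round, worth 0.94 × 125 = 117.5 now; the supplier offers that and keeps 32.5.
Round 1 (the retailer proposes): the supplier can get 32.5 next round, worth 0.94 × 32.5 = 30.55 now, so the retailer offers 30.55, keeping 119.45.

30.55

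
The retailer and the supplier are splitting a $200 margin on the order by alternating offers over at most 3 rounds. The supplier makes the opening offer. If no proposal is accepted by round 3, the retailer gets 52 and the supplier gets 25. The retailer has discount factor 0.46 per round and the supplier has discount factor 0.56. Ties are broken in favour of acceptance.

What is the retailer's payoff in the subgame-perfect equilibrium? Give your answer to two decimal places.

Round 3 (the supplier proposes): the retailer gets 52 if talks fail, so the supplier offers 52 and keeps 148.
Round 2 (the retailer proposes): the supplier can get 148 next round, worth 0.56 × 148 = 82.88 now, so the retailer offers 82.88, keeping 117.12.
Round 1 (the supplier proposes): the retailer can get 117.12 next round, worth 0.46 × 117.12 = 53.8752 now; the supplier offers that and keeps 146.1248.

53.88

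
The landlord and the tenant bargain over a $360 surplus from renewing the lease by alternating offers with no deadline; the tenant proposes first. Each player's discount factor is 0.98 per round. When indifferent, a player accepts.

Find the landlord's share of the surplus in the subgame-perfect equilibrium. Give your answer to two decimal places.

Let x be the tenant's share when the tenant proposes and y be the landlord's share when the landlord proposes.
The landlord accepts iff offered ≥ 0.98·y, so x = 360 − 0.98y. Symmetrically y = 360 − 0.98x.
Substituting: x = 360 − 0.98(360 − 0.98x), giving x(1 − 0.98·0.98) = 360(1 − 0.98).
So x = 360 × 0.02 / 0.0396 ≈ 181.8182, and the landlord receives 360 − x ≈ 178.1818.

178.18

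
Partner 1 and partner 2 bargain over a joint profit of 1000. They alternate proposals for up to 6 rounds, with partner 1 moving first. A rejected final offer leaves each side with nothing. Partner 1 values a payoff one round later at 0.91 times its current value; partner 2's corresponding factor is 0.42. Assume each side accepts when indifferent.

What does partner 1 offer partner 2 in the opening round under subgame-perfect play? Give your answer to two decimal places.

Round 6 (partner 2 proposes): rejection yields 0 for partner 1; partner 2 offers 0 and keeps 1000.
Round 5 (partner 1 proposes): partner 2 can get 1000 next round, worth 0.42 × 1000 = 420 now, so partner 1 offers 420, keeping 580.
Round 4 (partner 2 proposes): partner 1 can get 580 next round, worth 0.91 × 580 = 527.8 now. Partner 2 offers 527.8 and keeps 1000 − 527.8 = 472.2.
Round 3 (partner 1 proposes): partner 2 can get 472.2 next round, worth 0.42 × 472.2 = 198.324 now; partner 1 offers that and keeps 801.676.
Round 2 (partner 2 proposes): partner 1 can get 801.676 next round, worth 0.91 × 801.676 = 729.52516 now. Partner 2 offers 729.52516 and keeps 1000 − 729.52516 = 270.47484.
Round 1 (partner 1 proposes): partner 2 can get 270.47484 next round, worth 0.42 × 270.47484 = 113.5994328 now, so partner 1 offers 113.5994328, keeping 886.4005672.

113.60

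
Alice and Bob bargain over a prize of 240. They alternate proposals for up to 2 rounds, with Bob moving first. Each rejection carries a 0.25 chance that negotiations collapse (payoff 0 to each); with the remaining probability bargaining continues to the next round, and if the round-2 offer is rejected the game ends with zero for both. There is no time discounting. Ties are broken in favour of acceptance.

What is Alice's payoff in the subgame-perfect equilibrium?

Round 2 (Alice proposes): rejection yields 0 for Bob; Alice offers 0 and keeps 240.
Round 1 (Bob proposes): rejecting gives Alice an expected 0.75 × 240 = 180. Bob offers 180 and keeps 240 − 180 = 60.

180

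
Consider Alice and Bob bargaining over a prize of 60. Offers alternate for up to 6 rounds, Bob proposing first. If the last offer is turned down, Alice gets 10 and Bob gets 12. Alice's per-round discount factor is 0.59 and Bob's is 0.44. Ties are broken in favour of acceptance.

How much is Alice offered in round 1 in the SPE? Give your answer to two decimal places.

26.88

By backward induction:
Round 6 (Alice proposes): Bob gets 12 if talks fail, so Alice offers 12 and keeps 48.
Round 5 (Bob proposes): Alice can get 48 next round, worth 0.59 × 48 = 28.32 now; Bob offers that and keeps 31.68.
Round 4 (Alice proposes): Bob can get 31.68 next round, worth 0.44 × 31.68 = 13.9392 now, so Alice offers 13.9392, keeping 46.0608.
Round 3 (Bob proposes): Alice can get 46.0608 next round, worth 0.59 × 46.0608 = 27.175872 now. Bob offers 27.175872 and keeps 60 − 27.175872 = 32.824128.
Round 2 (Alice proposes): Bob can get 32.824128 next round, worth 0.44 × 32.824128 = 14.44261632 now; Alice offers that and keeps 45.55738368.
Round 1 (Bob proposes): Alice can get 45.55738368 next round, worth 0.59 × 45.55738368 = 26.8788563712 now; Bob offers that and keeps 33.1211436288.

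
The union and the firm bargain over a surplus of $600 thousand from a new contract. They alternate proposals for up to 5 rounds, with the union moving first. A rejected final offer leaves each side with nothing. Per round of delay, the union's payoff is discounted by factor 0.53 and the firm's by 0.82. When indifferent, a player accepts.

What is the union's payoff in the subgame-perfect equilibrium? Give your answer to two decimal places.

Round 5 (the union proposes): rejection yields 0 for the firm; the union offers 0 and keeps 600.
Round 4 (the firm proposes): the union can get 600 next round, worth 0.53 × 600 = 318 now, so the firm offers 318, keeping 282.
Round 3 (the union proposes): the firm can get 282 next round, worth 0.82 × 282 = 231.24 now. The union offers 231.24 and keeps 600 − 231.24 = 368.76.
Round 2 (the firm proposes): the union can get 368.76 next round, worth 0.53 × 368.76 = 195.4428 now. The firm offers 195.4428 and keeps 600 − 195.4428 = 404.5572.
Round 1 (the union proposes): the firm can get 404.5572 next round, worth 0.82 × 404.5572 = 331.736904 now. The union offers 331.736904 and keeps 600 − 331.736904 = 268.263096.

268.26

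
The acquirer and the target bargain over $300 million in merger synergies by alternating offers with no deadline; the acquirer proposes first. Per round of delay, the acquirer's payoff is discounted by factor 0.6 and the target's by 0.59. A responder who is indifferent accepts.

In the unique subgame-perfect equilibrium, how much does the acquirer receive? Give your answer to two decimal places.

Let x be the acquirer's share when the acquirer proposes and y be the target's share when the target proposes.
The target accepts iff offered ≥ 0.59·y, so x = 300 − 0.59y. Symmetrically y = 300 − 0.6x.
Substituting: x = 300 − 0.59(300 − 0.6x), giving x(1 − 0.6·0.59) = 300(1 − 0.59).
So x = 300 × 0.41 / 0.646 ≈ 190.4025, and the target receives 300 − x ≈ 109.5975.

190.40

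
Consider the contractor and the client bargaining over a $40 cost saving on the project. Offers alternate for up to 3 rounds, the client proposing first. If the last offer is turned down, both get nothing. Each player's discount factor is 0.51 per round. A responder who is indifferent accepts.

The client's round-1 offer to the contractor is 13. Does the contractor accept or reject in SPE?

Accept

Work out the contractor's continuation value if the offer is rejected.
Round 3 (the client proposes): rejection yields 0 for the contractor; the client offers 0 and keeps 40.
Round 2 (the contractor proposes): the client can get 40 next round, worth 0.51 × 40 = 20.4 now. The contractor offers 20.4 and keeps 40 − 20.4 = 19.6.
So by rejecting in round 1, the contractor gets 19.6 next round, worth 0.51 × 19.6 = 9.996 now.
Offer 13 ≥ 9.996, so the contractor accepts.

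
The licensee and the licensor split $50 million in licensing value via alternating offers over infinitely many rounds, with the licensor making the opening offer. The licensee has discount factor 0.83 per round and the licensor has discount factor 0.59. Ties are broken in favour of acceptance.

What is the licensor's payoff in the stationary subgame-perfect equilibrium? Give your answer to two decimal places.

When the licensor proposes, the licensee accepts any offer worth at least 0.83 times what the licensee would get by proposing next round; and vice versa.
This gives x = 50 − 0.83y and y = 50 − 0.59x, where x and y are each side's share when it proposes.
Hence (1 − 0.83·0.59)x = 50(1 − 0.83), i.e. 0.5103·x = 8.5.
x ≈ 16.6569; the licensee's share is 50 − x ≈ 33.3431.

16.66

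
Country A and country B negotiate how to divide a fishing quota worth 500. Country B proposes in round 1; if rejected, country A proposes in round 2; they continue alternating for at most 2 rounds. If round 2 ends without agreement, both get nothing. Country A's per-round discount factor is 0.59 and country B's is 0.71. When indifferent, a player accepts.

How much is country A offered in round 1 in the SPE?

Round 2 (country A proposes): rejection yields 0 for country B; country A offers 0 and keeps 500.
Round 1 (country B proposes): country A can get 500 next round, worth 0.59 × 500 = 295 now. Country B offers 295 and keeps 500 − 295 = 205.

295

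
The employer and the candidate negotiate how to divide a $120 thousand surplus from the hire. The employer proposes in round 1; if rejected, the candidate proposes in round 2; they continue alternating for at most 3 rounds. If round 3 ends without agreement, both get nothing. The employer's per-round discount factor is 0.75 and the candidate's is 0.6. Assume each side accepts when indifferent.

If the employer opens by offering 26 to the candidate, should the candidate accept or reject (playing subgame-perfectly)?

Accept

Round 3 (the employer proposes): rejection yields 0 for the candidate; the employer offers 0 and keeps 120.
Round 2 (the candidate proposes): the employer can get 120 next round, worth 0.75 × 120 = 90 now, so the candidate offers 90, keeping 30.
So by rejecting in round 1, the candidate gets 30 next round, worth 0.6 × 30 = 18 now.
Offer 26 ≥ 18, so the candidate accepts.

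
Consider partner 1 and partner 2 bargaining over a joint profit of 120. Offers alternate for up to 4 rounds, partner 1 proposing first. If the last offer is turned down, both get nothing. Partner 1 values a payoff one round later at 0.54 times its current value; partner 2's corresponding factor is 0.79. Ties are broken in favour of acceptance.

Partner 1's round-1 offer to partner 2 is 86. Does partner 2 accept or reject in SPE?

Accept

Round 4 (partner 2 proposes): partner 1 will accept anything ≥ 0, so partner 2 offers 0 and keeps 120.
Round 3 (partner 1 proposes): partner 2 can get 120 next round, worth 0.79 × 120 = 94.8 now; partner 1 offers that and keeps 25.2.
Round 2 (partner 2 proposes): partner 1 can get 25.2 next round, worth 0.54 × 25.2 = 13.608 now, so partner 2 offers 13.608, keeping 106.392.
So by rejecting in round 1, partner 2 gets 106.392 next round, worth 0.79 × 106.392 = 84.04968 now.
Offer 86 ≥ 84.04968, so partner 2 accepts.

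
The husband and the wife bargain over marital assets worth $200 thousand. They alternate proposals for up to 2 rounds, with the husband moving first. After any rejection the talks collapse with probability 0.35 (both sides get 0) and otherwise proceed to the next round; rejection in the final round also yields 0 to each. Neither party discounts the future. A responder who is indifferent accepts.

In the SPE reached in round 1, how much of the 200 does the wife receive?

Round 2 (the wife proposes): the husband will accept anything ≥ 0, so the wife offers 0 and keeps 200.
Round 1 (the husband proposes): rejecting gives the wife an expected 0.65 × 200 = 130; the husband offers that and keeps 70.

130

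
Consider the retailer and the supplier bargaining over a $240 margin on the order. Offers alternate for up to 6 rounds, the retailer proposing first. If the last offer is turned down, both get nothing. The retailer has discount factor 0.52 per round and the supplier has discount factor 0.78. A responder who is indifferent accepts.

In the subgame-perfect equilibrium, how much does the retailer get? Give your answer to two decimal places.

82.90

Round 6 (the supplier proposes): rejection yields 0 for the retailer; the supplier offers 0 and keeps 240.
Round 5 (the retailer proposes): the supplier can get 240 next round, worth 0.78 × 240 = 187.2 now; the retailer offers that and keeps 52.8.
Round 4 (the supplier proposes): the retailer can get 52.8 next round, worth 0.52 × 52.8 = 27.456 now, so the supplier offers 27.456, keeping 212.544.
Round 3 (the retailer proposes): the supplier can get 212.544 next round, worth 0.78 × 212.544 = 165.78432 now; the retailer offers that and keeps 74.21568.
Round 2 (the supplier proposes): the retailer can get 74.21568 next round, worth 0.52 × 74.21568 = 38.5921536 now, so the supplier offers 38.5921536, keeping 201.4078464.
Round 1 (the retailer proposes): the supplier can get 201.4078464 next round, worth 0.78 × 201.4078464 = 157.098120192 now. The retailer offers 157.098120192 and keeps 240 − 157.098120192 = 82.901879808.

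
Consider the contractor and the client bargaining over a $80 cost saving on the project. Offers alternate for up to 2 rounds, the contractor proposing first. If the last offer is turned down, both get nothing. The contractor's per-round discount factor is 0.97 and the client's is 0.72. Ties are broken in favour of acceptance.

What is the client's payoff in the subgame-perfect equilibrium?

Round 2 (the client proposes): the contractor will accept anything ≥ 0, so the client offers 0 and keeps 80.
Round 1 (the contractor proposes): the client can get 80 next round, worth 0.72 × 80 = 57.6 now, so the contractor offers 57.6, keeping 22.4.

57.6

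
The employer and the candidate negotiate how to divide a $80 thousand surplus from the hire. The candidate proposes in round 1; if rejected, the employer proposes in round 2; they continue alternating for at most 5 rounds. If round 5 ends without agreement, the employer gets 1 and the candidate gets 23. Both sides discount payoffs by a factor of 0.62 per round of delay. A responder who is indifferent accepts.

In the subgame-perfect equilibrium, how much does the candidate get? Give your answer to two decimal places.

Round 5 (the candidate proposes): the employer gets 1 if talks fail, so the candidate offers 1 and keeps 79.
Round 4 (the employer proposes): the candidate can get 79 next round, worth 0.62 × 79 = 48.98 now, so the employer offers 48.98, keeping 31.02.
Round 3 (the candidate proposes): the employer can get 31.02 next round, worth 0.62 × 31.02 = 19.2324 now. The candidate offers 19.2324 and keeps 80 − 19.2324 = 60.7676.
Round 2 (the employer proposes): the candidate can get 60.7676 next round, worth 0.62 × 60.7676 = 37.675912 now; the employer offers that and keeps 42.324088.
Round 1 (the candidate proposes): the employer can get 42.324088 next round, worth 0.62 × 42.324088 = 26.24093456 now; the candidate offers that and keeps 53.75906544.

53.76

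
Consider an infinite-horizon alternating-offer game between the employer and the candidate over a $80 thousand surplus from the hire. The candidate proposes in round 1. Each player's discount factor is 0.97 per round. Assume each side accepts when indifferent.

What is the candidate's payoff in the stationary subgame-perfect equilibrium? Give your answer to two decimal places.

40.61

When the candidate proposes, the employer accepts any offer worth at least 0.97 times what the employer would get by proposing next round; and vice versa.
This gives x = 80 − 0.97y and y = 80 − 0.97x, where x and y are each side's share when it proposes.
Hence (1 − 0.97·0.97)x = 80(1 − 0.97), i.e. 0.0591·x = 2.4.
x ≈ 40.6091; the employer's share is 80 − x ≈ 39.3909.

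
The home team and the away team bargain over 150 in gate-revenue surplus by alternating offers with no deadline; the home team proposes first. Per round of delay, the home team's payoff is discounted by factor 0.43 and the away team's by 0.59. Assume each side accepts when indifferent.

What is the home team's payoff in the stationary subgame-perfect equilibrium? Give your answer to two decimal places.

82.41

In a stationary SPE each proposer offers the other exactly their discounted continuation value.
If the home team keeps x when proposing and the away team keeps y when proposing, then x = 150 − 0.59y and y = 150 − 0.43x.
Solving: x = 150(1 − 0.59) / (1 − 0.43·0.59) = 61.5 / 0.7463 ≈ 82.4065.
The away team gets 150 − 82.4065 ≈ 67.5935.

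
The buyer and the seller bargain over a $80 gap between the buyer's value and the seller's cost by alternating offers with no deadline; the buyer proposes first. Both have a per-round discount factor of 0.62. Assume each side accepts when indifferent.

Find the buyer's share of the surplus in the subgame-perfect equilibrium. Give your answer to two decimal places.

When the buyer proposes, the seller accepts any offer worth at least 0.62 times what the seller would get by proposing next round; and vice versa.
This gives x = 80 − 0.62y and y = 80 − 0.62x, where x and y are each side's share when it proposes.
Hence (1 − 0.62·0.62)x = 80(1 − 0.62), i.e. 0.6156·x = 30.4.
x ≈ 49.3827; the seller's share is 80 − x ≈ 30.6173.

49.38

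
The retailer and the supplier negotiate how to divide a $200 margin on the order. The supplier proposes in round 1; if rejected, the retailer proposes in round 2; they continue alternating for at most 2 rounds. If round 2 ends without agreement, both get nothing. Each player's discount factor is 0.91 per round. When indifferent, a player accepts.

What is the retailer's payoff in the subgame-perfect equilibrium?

182

Round 2 (the retailer proposes): rejection yields 0 for the supplier; the retailer offers 0 and keeps 200.
Round 1 (the supplier proposes): the retailer can get 200 next round, worth 0.91 × 200 = 182 now; the supplier offers that and keeps 18.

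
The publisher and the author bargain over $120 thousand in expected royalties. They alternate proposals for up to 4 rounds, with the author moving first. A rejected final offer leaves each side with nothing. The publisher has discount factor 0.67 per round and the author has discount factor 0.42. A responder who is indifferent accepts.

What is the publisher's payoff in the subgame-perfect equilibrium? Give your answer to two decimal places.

69.26

Work backward from the last round.
Round 4 (the publisher proposes): rejection yields 0 for the author; the publisher offers 0 and keeps 120.
Round 3 (the author proposes): the publisher can get 120 next round, worth 0.67 × 120 = 80.4 now; the author offers that and keeps 39.6.
Round 2 (the publisher proposes): the author can get 39.6 next round, worth 0.42 × 39.6 = 16.632 now, so the publisher offers 16.632, keeping 103.368.
Round 1 (the author proposes): the publisher can get 103.368 next round, worth 0.67 × 103.368 = 69.25656 now. The author offers 69.25656 and keeps 120 − 69.25656 = 50.74344.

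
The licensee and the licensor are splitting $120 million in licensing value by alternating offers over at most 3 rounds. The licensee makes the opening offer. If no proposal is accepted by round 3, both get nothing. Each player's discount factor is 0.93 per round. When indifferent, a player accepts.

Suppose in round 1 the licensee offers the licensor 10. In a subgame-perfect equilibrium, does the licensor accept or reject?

Work out the licensor's continuation value if the offer is rejected.
Round 3 (the licensee proposes): rejection yields 0 for the licensor; the licensee offers 0 and keeps 120.
Round 2 (the licensor proposes): the licensee can get 120 next round, worth 0.93 × 120 = 111.6 now; the licensor offers that and keeps 8.4.
So by rejecting in round 1, the licensor gets 8.4 next round, worth 0.93 × 8.4 = 7.812 now.
Offer 10 ≥ 7.812, so the licensor accepts.

Accept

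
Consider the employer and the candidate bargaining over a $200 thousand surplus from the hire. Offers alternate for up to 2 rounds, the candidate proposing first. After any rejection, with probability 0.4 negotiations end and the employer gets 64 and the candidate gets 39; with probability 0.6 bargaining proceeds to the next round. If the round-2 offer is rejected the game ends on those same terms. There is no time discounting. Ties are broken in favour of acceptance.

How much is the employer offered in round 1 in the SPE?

122.2

Round 2 (the employer proposes): the candidate gets 39 if talks fail, so the employer offers 39 and keeps 161.
Round 1 (the candidate proposes): rejecting gives the employer an expected 0.6 × 161 + 0.4 × 64 = 122.2, so the candidate offers 122.2, keeping 77.8.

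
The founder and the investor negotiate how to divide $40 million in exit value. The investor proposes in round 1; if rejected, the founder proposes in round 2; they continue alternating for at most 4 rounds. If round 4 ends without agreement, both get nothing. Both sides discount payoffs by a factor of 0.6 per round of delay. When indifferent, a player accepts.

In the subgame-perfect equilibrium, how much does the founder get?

18.24

Round 4 (the founder proposes): the investor will accept anything ≥ 0, so the founder offers 0 and keeps 40.
Round 3 (the investor proposes): the founder can get 40 next round, worth 0.6 × 40 = 24 now; the investor offers that and keeps 16.
Round 2 (the founder proposes): the investor can get 16 next round, worth 0.6 × 16 = 9.6 now; the founder offers that and keeps 30.4.
Round 1 (the investor proposes): the founder can get 30.4 next round, worth 0.6 × 30.4 = 18.24 now. The investor offers 18.24 and keeps 40 − 18.24 = 21.76.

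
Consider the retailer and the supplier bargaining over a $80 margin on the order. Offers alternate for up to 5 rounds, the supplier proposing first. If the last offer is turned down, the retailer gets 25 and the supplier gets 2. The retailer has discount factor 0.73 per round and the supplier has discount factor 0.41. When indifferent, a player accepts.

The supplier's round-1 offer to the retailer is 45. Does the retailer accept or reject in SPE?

Reject

Work out the retailer's continuation value if the offer is rejected.
Round 5 (the supplier proposes): the retailer gets 25 if talks fail, so the supplier offers 25 and keeps 55.
Round 4 (the retailer proposes): the supplier can get 55 next round, worth 0.41 × 55 = 22.55 now. The retailer offers 22.55 and keeps 80 − 22.55 = 57.45.
Round 3 (the supplier proposes): the retailer can get 57.45 next round, worth 0.73 × 57.45 = 41.9385 now, so the supplier offers 41.9385, keeping 38.0615.
Round 2 (the retailer proposes): the supplier can get 38.0615 next round, worth 0.41 × 38.0615 = 15.605215 now. The retailer offers 15.605215 and keeps 80 − 15.605215 = 64.394785.
So by rejecting in round 1, the retailer gets 64.394785 next round, worth 0.73 × 64.394785 = 47.00819305 now.
Offer 45 < 47.00819305, so the retailer rejects.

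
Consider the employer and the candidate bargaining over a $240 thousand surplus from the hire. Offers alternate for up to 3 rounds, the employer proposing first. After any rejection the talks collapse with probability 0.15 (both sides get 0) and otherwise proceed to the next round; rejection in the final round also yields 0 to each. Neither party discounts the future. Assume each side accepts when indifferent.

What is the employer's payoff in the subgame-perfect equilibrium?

209.4

Round 3 (the employer proposes): rejection yields 0 for the candidate; the employer offers 0 and keeps 240.
Round 2 (the candidate proposes): rejecting gives the employer an expected 0.85 × 240 = 204, so the candidate offers 204, keeping 36.
Round 1 (the employer proposes): rejecting gives the candidate an expected 0.85 × 36 = 30.6; the employer offers that and keeps 209.4.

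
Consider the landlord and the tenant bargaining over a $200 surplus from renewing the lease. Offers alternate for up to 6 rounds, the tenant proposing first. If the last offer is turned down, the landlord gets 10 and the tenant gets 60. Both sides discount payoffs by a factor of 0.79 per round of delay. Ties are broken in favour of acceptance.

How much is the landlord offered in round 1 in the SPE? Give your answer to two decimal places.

96.97

By backward induction:
Round 6 (the landlord proposes): the tenant gets 60 if talks fail, so the landlord offers 60 and keeps 140.
Round 5 (the tenant proposes): the landlord can get 140 next round, worth 0.79 × 140 = 110.6 now, so the tenant offers 110.6, keeping 89.4.
Round 4 (the landlord proposes): the tenant can get 89.4 next round, worth 0.79 × 89.4 = 70.626 now; the landlord offers that and keeps 129.374.
Round 3 (the tenant proposes): the landlord can get 129.374 next round, worth 0.79 × 129.374 = 102.20546 now; the tenant offers that and keeps 97.79454.
Round 2 (the landlord proposes): the tenant can get 97.79454 next round, worth 0.79 × 97.79454 = 77.2576866 now. The landlord offers 77.2576866 and keeps 200 − 77.2576866 = 122.7423134.
Round 1 (the tenant proposes): the landlord can get 122.7423134 next round, worth 0.79 × 122.7423134 = 96.966427586 now. The tenant offers 96.966427586 and keeps 200 − 96.966427586 = 103.033572414.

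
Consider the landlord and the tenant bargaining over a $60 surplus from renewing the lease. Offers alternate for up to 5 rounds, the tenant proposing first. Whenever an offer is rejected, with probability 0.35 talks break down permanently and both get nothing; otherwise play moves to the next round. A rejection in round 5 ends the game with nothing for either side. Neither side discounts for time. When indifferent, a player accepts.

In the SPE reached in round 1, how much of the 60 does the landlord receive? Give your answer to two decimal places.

19.42

By backward induction:
Round 5 (the tenant proposes): the landlord will accept anything ≥ 0, so the tenant offers 0 and keeps 60.
Round 4 (the landlord proposes): rejecting gives the tenant an expected 0.65 × 60 = 39, so the landlord offers 39, keeping 21.
Round 3 (the tenant proposes): rejecting gives the landlord an expected 0.65 × 21 = 13.65; the tenant offers that and keeps 46.35.
Round 2 (the landlord proposes): rejecting gives the tenant an expected 0.65 × 46.35 = 30.1275, so the landlord offers 30.1275, keeping 29.8725.
Round 1 (the tenant proposes): rejecting gives the landlord an expected 0.65 × 29.8725 = 19.417125, so the tenant offers 19.417125, keeping 40.582875.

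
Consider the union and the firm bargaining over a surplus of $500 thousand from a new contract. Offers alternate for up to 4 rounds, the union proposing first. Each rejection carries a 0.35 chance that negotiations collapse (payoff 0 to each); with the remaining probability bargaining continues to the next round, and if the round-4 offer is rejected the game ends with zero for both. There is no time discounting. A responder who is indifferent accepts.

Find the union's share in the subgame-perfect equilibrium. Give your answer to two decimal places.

248.94

By backward induction:
Round 4 (the firm proposes): rejection yields 0 for the union; the firm offers 0 and keeps 500.
Round 3 (the union proposes): rejecting gives the firm an expected 0.65 × 500 = 325, so the union offers 325, keeping 175.
Round 2 (the firm proposes): rejecting gives the union an expected 0.65 × 175 = 113.75. The firm offers 113.75 and keeps 500 − 113.75 = 386.25.
Round 1 (the union proposes): rejecting gives the firm an expected 0.65 × 386.25 = 251.0625. The union offers 251.0625 and keeps 500 − 251.0625 = 248.9375.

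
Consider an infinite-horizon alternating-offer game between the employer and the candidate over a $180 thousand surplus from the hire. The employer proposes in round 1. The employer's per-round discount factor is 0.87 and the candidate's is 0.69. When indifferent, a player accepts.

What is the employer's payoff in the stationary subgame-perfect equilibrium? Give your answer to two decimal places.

139.60

In a stationary SPE each proposer offers the other exactly their discounted continuation value.
If the employer keeps x when proposing and the candidate keeps y when proposing, then x = 180 − 0.69y and y = 180 − 0.87x.
Solving: x = 180(1 − 0.69) / (1 − 0.87·0.69) = 55.8 / 0.3997 ≈ 139.6047.
The candidate gets 180 − 139.6047 ≈ 40.3953.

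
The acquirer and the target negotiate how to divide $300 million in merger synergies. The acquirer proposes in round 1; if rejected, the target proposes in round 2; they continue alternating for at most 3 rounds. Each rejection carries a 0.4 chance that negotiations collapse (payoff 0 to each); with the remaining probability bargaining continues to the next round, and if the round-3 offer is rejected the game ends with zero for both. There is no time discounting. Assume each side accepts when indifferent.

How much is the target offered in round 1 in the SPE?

Round 3 (the acquirer proposes): rejection yields 0 for the target; the acquirer offers 0 and keeps 300.
Round 2 (the target proposes): rejecting gives the acquirer an expected 0.6 × 300 = 180; the target offers that and keeps 120.
Round 1 (the acquirer proposes): rejecting gives the target an expected 0.6 × 120 = 72, so the acquirer offers 72, keeping 228.

72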